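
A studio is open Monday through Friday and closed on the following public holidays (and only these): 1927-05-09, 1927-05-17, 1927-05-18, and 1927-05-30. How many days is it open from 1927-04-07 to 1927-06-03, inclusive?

38 working days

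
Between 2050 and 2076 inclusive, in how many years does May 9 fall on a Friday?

Day of week of May 9 in each year:
2050: Mon, 2051: Tue, 2052: Thu, 2053: Fri ✓, 2054: Sat, 2055: Sun, 2056: Tue, 2057: Wed, 2058: Thu, 2059: Fri ✓, 2060: Sun, 2061: Mon, 2062: Tue, 2063: Wed, 2064: Fri ✓, 2065: Sat, 2066: Sun, 2067: Mon, 2068: Wed, 2069: Thu, 2070: Fri ✓, 2071: Sat, 2072: Mon, 2073: Tue, 2074: Wed, 2075: Thu, 2076: Sat
Fridays: 2053, 2059, 2064, 2070.

4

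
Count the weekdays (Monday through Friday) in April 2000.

20 weekdays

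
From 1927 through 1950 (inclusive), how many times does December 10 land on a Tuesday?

Day of week of December 10 in each year:
1927: Sat, 1928: Mon, 1929: Tue ✓, 1930: Wed, 1931: Thu, 1932: Sat, 1933: Sun, 1934: Mon, 1935: Tue ✓, 1936: Thu, 1937: Fri, 1938: Sat, 1939: Sun, 1940: Tue ✓, 1941: Wed, 1942: Thu, 1943: Fri, 1944: Sun, 1945: Mon, 1946: Tue ✓, 1947: Wed, 1948: Fri, 1949: Sat, 1950: Sun
Tuesdays: 1929, 1935, 1940, 1946.

4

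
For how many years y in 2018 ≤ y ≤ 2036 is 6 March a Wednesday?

3

Day of week of March 6 in each year:
2018: Tue, 2019: Wed ✓, 2020: Fri, 2021: Sat, 2022: Sun, 2023: Mon, 2024: Wed ✓, 2025: Thu, 2026: Fri, 2027: Sat, 2028: Mon, 2029: Tue, 2030: Wed ✓, 2031: Thu, 2032: Sat, 2033: Sun, 2034: Mon, 2035: Tue, 2036: Thu
Wednesdays: 2019, 2024, 2030.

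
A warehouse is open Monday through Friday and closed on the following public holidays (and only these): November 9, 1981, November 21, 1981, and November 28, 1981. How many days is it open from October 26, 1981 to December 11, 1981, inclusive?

October 26, 1981 is a Monday.
From October 26, 1981 to December 11, 1981 is 47 days inclusive.
47 = 7 × 6 + 5, so there are 6 full weeks plus 5 extra days.
Each full week contributes 5 weekdays (Mon–Fri): 6 × 5 = 30.
The 5 extra days are Monday, Tuesday, Wednesday, Thursday, Friday — 5 of them qualify.
Total: 30 + 5 = 35.
Holidays: November 9, 1981 (Mon); November 21, 1981 (Sat); November 28, 1981 (Sat).
1 of the 3 holidays fall on weekdays; the rest are weekends and were already excluded.
Business days: 35 − 1 = 34.

34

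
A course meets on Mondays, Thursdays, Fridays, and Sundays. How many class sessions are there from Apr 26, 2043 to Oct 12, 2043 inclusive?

98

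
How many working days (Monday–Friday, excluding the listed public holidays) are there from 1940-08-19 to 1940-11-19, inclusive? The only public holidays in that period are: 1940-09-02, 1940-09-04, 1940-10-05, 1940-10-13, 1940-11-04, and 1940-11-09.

64

1940-08-19 is a Monday.
From 1940-08-19 to 1940-11-19 is 93 days inclusive.
93 = 7 × 13 + 2, so there are 13 full weeks plus 2 extra days.
Each full week contributes 5 weekdays (Mon–Fri): 13 × 5 = 65.
The 2 extra days are Mon, Tue — 2 of them qualify.
Total: 65 + 2 = 67.
Holidays: 1940-09-02 (Mon); 1940-09-04 (Wed); 1940-10-05 (Sat); 1940-10-13 (Sun); 1940-11-04 (Mon); 1940-11-09 (Sat).
3 of the 6 holidays fall on weekdays; the rest are weekends and were already excluded.
Business days: 67 − 3 = 64.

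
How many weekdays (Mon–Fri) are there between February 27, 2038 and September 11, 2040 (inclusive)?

February 27, 2038 is a Saturday.
That's 928 days from start to end, counting both.
928 = 7 × 132 + 4, so there are 132 full weeks plus 4 extra days.
Each full week contributes 5 weekdays (Mon–Fri): 132 × 5 = 660.
The 4 extra days are Sat, Sun, Mon, Tue — 2 of them qualify.
Total: 660 + 2 = 662.

662 weekdays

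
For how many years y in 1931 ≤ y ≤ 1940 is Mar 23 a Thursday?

2

Day of week of March 23 in each year:
1931: Mon, 1932: Wed, 1933: Thu ✓, 1934: Fri, 1935: Sat, 1936: Mon, 1937: Tue, 1938: Wed, 1939: Thu ✓, 1940: Sat
Thursdays: 1933, 1939.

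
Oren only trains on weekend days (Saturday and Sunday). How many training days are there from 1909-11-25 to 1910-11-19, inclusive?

1909-11-25 is a Thursday.
The range spans 360 days (inclusive of both endpoints).
360 = 7 × 51 + 3, so there are 51 full weeks plus 3 extra days.
Each full week contributes 2 weekend days (Sat, Sun): 51 × 2 = 102.
The 3 extra days are Thu, Fri, Sat — 1 of them qualifies.
Total: 102 + 1 = 103.

103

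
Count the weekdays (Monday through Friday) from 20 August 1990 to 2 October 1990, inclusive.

32

20 August 1990 is a Monday.
That's 44 days from start to end, counting both.
44 = 7 × 6 + 2, so there are 6 full weeks plus 2 extra days.
Each full week contributes 5 weekdays (Mon–Fri): 6 × 5 = 30.
The 2 extra days are Monday, Tuesday — 2 of them qualify.
Total: 30 + 2 = 32.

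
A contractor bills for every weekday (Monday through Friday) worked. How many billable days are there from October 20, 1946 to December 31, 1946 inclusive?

52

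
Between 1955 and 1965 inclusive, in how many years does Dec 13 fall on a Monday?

Day of week of December 13 in each year:
1955: Tue, 1956: Thu, 1957: Fri, 1958: Sat, 1959: Sun, 1960: Tue, 1961: Wed, 1962: Thu, 1963: Fri, 1964: Sun, 1965: Mon ✓
Mondays: 1965.

1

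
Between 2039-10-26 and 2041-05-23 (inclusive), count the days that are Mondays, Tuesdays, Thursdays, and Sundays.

2039-10-26 is a Wednesday.
The range spans 576 days (inclusive of both endpoints).
576 = 7 × 82 + 2, so there are 82 full weeks plus 2 extra days.
Each full week contributes 4 days from the set (Mon, Tue, Thu, Sun): 82 × 4 = 328.
The 2 extra days are Wed, Thu — 1 of them qualifies.
Total: 328 + 1 = 329.

329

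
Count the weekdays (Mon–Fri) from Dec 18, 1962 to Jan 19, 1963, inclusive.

24 weekdays

Dec 18, 1962 is a Tuesday.
That's 33 days from start to end, counting both.
33 = 7 × 4 + 5, so there are 4 full weeks plus 5 extra days.
Each full week contributes 5 weekdays (Mon–Fri): 4 × 5 = 20.
The 5 extra days are Tuesday, Wednesday, Thursday, Friday, Saturday — 4 of them qualify.
Total: 20 + 4 = 24.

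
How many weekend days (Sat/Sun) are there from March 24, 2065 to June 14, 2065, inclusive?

24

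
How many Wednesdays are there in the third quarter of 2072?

13

Jul 1, 2072 is a Friday.
From Jul 1, 2072 to Sep 30, 2072 is 92 days inclusive.
92 = 7 × 13 + 1, so there are 13 full weeks plus 1 extra day.
Each full week contributes one Wednesday: 13 so far.
The 1 extra day is Friday — none qualify.
Total: 13 + 0 = 13.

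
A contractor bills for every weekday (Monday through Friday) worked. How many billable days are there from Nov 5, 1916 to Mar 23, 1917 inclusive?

Nov 5, 1916 is a Sunday.
From Nov 5, 1916 to Mar 23, 1917 is 139 days inclusive.
139 = 7 × 19 + 6, so there are 19 full weeks plus 6 extra days.
Each full week contributes 5 weekdays (Mon–Fri): 19 × 5 = 95.
The 6 extra days are Sun, Mon, Tue, Wed, Thu, Fri — 5 of them qualify.
Total: 95 + 5 = 100.

100 weekdays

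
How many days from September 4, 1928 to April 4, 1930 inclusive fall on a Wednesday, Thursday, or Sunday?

September 4, 1928 is a Tuesday.
The range spans 578 days (inclusive of both endpoints).
578 = 7 × 82 + 4, so there are 82 full weeks plus 4 extra days.
Each full week contributes 3 days from the set (Wed, Thu, Sun): 82 × 3 = 246.
The 4 extra days are Tue, Wed, Thu, Fri — 2 of them qualify.
Total: 246 + 2 = 248.

248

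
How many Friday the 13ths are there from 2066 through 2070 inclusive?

Friday-the-13ths by year:
2066: Aug
2067: May
2068: Jan, Apr, Jul
2069: Sep, Dec
2070: Jun

8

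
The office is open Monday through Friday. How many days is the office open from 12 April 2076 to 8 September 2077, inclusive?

368 weekdays

12 April 2076 is a Sunday.
That's 515 days from start to end, counting both.
515 = 7 × 73 + 4, so there are 73 full weeks plus 4 extra days.
Each full week contributes 5 weekdays (Mon–Fri): 73 × 5 = 365.
The 4 extra days are Sun, Mon, Tue, Wed — 3 of them qualify.
Total: 365 + 3 = 368.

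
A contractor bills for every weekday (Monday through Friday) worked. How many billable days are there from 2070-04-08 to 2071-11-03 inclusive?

411 weekdays

2070-04-08 is a Tuesday.
That's 575 days from start to end, counting both.
575 = 7 × 82 + 1, so there are 82 full weeks plus 1 extra day.
Each full week contributes 5 weekdays (Mon–Fri): 82 × 5 = 410.
The 1 extra day is Tuesday — 1 of them qualifies.
Total: 410 + 1 = 411.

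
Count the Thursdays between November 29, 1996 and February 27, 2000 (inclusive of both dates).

169 Thursdays

November 29, 1996 is a Friday.
From November 29, 1996 to February 27, 2000 is 1186 days inclusive.
1186 = 7 × 169 + 3, so there are 169 full weeks plus 3 extra days.
Each full week contributes one Thursday: 169 so far.
The 3 extra days are Friday, Saturday, Sunday — none qualify.
Total: 169 + 0 = 169.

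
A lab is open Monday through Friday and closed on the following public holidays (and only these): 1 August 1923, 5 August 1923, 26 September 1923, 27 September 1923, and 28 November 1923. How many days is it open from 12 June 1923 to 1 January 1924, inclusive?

142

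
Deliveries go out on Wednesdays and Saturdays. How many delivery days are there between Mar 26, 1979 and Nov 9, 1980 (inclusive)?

170

Mar 26, 1979 is a Monday.
The range spans 595 days (inclusive of both endpoints).
595 = 7 × 85, so the span is exactly 85 full weeks.
Each full week contributes 2 days from the set (Wed, Sat): 85 × 2 = 170.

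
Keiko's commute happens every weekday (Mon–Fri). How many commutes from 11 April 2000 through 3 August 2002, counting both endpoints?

604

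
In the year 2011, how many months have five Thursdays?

A month has five Thursdays exactly when Thursday falls within its first (length − 28) days.
Jan: 31 days, starts Sat → 5 of Sat, Sun, Mon
Feb: 28 days, starts Tue → 5 of (none)
Mar: 31 days, starts Tue → 5 of Tue, Wed, Thu ✓
Apr: 30 days, starts Fri → 5 of Fri, Sat
May: 31 days, starts Sun → 5 of Sun, Mon, Tue
Jun: 30 days, starts Wed → 5 of Wed, Thu ✓
Jul: 31 days, starts Fri → 5 of Fri, Sat, Sun
Aug: 31 days, starts Mon → 5 of Mon, Tue, Wed
Sep: 30 days, starts Thu → 5 of Thu, Fri ✓
Oct: 31 days, starts Sat → 5 of Sat, Sun, Mon
Nov: 30 days, starts Tue → 5 of Tue, Wed
Dec: 31 days, starts Thu → 5 of Thu, Fri, Sat ✓
Months with five Thursdays: Mar, Jun, Sep, Dec.

4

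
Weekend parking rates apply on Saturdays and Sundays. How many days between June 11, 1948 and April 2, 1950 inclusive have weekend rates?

190

June 11, 1948 is a Friday.
From June 11, 1948 to April 2, 1950 is 661 days inclusive.
661 = 7 × 94 + 3, so there are 94 full weeks plus 3 extra days.
Each full week contributes 2 weekend days (Sat, Sun): 94 × 2 = 188.
The 3 extra days are Fri, Sat, Sun — 2 of them qualify.
Total: 188 + 2 = 190.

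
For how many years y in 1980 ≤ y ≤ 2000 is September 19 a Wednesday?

2

Day of week of September 19 in each year:
1980: Fri, 1981: Sat, 1982: Sun, 1983: Mon, 1984: Wed ✓, 1985: Thu, 1986: Fri, 1987: Sat, 1988: Mon, 1989: Tue, 1990: Wed ✓, 1991: Thu, 1992: Sat, 1993: Sun, 1994: Mon, 1995: Tue, 1996: Thu, 1997: Fri, 1998: Sat, 1999: Sun, 2000: Tue
Wednesdays: 1984, 1990.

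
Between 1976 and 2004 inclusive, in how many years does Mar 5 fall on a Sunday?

Day of week of March 5 in each year:
1976: Fri, 1977: Sat, 1978: Sun ✓, 1979: Mon, 1980: Wed, 1981: Thu, 1982: Fri, 1983: Sat, 1984: Mon, 1985: Tue, 1986: Wed, 1987: Thu, 1988: Sat, 1989: Sun ✓, 1990: Mon, 1991: Tue, 1992: Thu, 1993: Fri, 1994: Sat, 1995: Sun ✓, 1996: Tue, 1997: Wed, 1998: Thu, 1999: Fri, 2000: Sun ✓, 2001: Mon, 2002: Tue, 2003: Wed, 2004: Fri
Sundays: 1978, 1989, 1995, 2000.

4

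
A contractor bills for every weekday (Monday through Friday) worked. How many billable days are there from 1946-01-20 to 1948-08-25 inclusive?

678 weekdays

1946-01-20 is a Sunday.
From 1946-01-20 to 1948-08-25 is 949 days inclusive.
949 = 7 × 135 + 4, so there are 135 full weeks plus 4 extra days.
Each full week contributes 5 weekdays (Mon–Fri): 135 × 5 = 675.
The 4 extra days are Sun, Mon, Tue, Wed — 3 of them qualify.
Total: 675 + 3 = 678.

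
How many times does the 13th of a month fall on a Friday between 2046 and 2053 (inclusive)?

13

Friday-the-13ths by year:
2046: Apr, Jul
2047: Sep, Dec
2048: Mar, Nov
2049: Aug
2050: May
2051: Jan, Oct
2052: Sep, Dec
2053: Jun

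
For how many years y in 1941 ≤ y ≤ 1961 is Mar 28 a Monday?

Day of week of March 28 in each year:
1941: Fri, 1942: Sat, 1943: Sun, 1944: Tue, 1945: Wed, 1946: Thu, 1947: Fri, 1948: Sun, 1949: Mon ✓, 1950: Tue, 1951: Wed, 1952: Fri, 1953: Sat, 1954: Sun, 1955: Mon ✓, 1956: Wed, 1957: Thu, 1958: Fri, 1959: Sat, 1960: Mon ✓, 1961: Tue
Mondays: 1949, 1955, 1960.

3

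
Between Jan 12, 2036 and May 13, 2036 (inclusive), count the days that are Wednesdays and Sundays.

35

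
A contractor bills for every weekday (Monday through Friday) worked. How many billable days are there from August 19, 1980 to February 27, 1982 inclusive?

399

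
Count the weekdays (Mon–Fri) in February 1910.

Feb 1, 1910 is a Tuesday.
From Feb 1, 1910 to Feb 28, 1910 is 28 days inclusive.
28 = 7 × 4, so the span is exactly 4 full weeks.
Each full week contributes 5 weekdays (Mon–Fri): 4 × 5 = 20.

20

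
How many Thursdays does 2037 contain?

Jan 1, 2037 is a Thursday.
From Jan 1, 2037 to Dec 31, 2037 is 365 days inclusive.
365 = 7 × 52 + 1, so there are 52 full weeks plus 1 extra day.
Each full week contributes one Thursday: 52 so far.
The 1 extra day is Thu — 1 of them qualifies.
Total: 52 + 1 = 53.

53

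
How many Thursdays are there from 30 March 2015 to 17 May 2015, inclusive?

7

30 March 2015 is a Monday.
That's 49 days from start to end, counting both.
49 = 7 × 7, so the span is exactly 7 full weeks.
Each full week contributes one Thursday: 7 so far.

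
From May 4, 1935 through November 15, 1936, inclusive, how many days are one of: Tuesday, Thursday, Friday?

240

May 4, 1935 is a Saturday.
The range spans 562 days (inclusive of both endpoints).
562 = 7 × 80 + 2, so there are 80 full weeks plus 2 extra days.
Each full week contributes 3 days from the set (Tue, Thu, Fri): 80 × 3 = 240.
The 2 extra days are Saturday, Sunday — none qualify.
Total: 240 + 0 = 240.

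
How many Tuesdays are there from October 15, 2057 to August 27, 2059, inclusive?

October 15, 2057 is a Monday.
The range spans 682 days (inclusive of both endpoints).
682 = 7 × 97 + 3, so there are 97 full weeks plus 3 extra days.
Each full week contributes one Tuesday: 97 so far.
The 3 extra days are Mon, Tue, Wed — 1 of them qualifies.
Total: 97 + 1 = 98.

98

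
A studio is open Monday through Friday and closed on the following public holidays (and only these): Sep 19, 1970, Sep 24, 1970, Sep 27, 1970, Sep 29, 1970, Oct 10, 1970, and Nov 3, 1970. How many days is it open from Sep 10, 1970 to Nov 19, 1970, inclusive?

Sep 10, 1970 is a Thursday.
That's 71 days from start to end, counting both.
71 = 7 × 10 + 1, so there are 10 full weeks plus 1 extra day.
Each full week contributes 5 weekdays (Mon–Fri): 10 × 5 = 50.
The 1 extra day is Thu — 1 of them qualifies.
Total: 50 + 1 = 51.
Holidays: Sep 19, 1970 (Sat); Sep 24, 1970 (Thu); Sep 27, 1970 (Sun); Sep 29, 1970 (Tue); Oct 10, 1970 (Sat); Nov 3, 1970 (Tue).
3 of the 6 holidays fall on weekdays; the rest are weekends and were already excluded.
Business days: 51 − 3 = 48.

48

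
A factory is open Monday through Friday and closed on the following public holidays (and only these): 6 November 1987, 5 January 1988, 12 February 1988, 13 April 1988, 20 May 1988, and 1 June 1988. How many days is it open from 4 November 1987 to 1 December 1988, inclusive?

276 business days

4 November 1987 is a Wednesday.
From 4 November 1987 to 1 December 1988 is 394 days inclusive.
394 = 7 × 56 + 2, so there are 56 full weeks plus 2 extra days.
Each full week contributes 5 weekdays (Mon–Fri): 56 × 5 = 280.
The 2 extra days are Wed, Thu — 2 of them qualify.
Total: 280 + 2 = 282.
Holidays: 6 November 1987 (Fri); 5 January 1988 (Tue); 12 February 1988 (Fri); 13 April 1988 (Wed); 20 May 1988 (Fri); 1 June 1988 (Wed).
All 6 holidays fall on weekdays, so subtract 6.
Business days: 282 − 6 = 276.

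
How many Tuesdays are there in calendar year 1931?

Jan 1, 1931 is a Thursday.
The range spans 365 days (inclusive of both endpoints).
365 = 7 × 52 + 1, so there are 52 full weeks plus 1 extra day.
Each full week contributes one Tuesday: 52 so far.
The 1 extra day is Thursday — none qualify.
Total: 52 + 0 = 52.

52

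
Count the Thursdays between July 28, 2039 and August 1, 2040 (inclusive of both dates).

53 Thursdays

July 28, 2039 is a Thursday.
That's 371 days from start to end, counting both.
371 = 7 × 53, so the span is exactly 53 full weeks.
Each full week contributes one Thursday: 53 so far.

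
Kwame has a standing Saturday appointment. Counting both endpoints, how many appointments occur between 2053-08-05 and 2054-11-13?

66

2053-08-05 is a Tuesday.
That's 466 days from start to end, counting both.
466 = 7 × 66 + 4, so there are 66 full weeks plus 4 extra days.
Each full week contributes one Saturday: 66 so far.
The 4 extra days are Tuesday, Wednesday, Thursday, Friday — none qualify.
Total: 66 + 0 = 66.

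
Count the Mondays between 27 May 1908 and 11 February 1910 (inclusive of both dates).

27 May 1908 is a Wednesday.
That's 626 days from start to end, counting both.
626 = 7 × 89 + 3, so there are 89 full weeks plus 3 extra days.
Each full week contributes one Monday: 89 so far.
The 3 extra days are Wednesday, Thursday, Friday — none qualify.
Total: 89 + 0 = 89.

89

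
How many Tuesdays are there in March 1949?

March 1, 1949 is a Tuesday.
The range spans 31 days (inclusive of both endpoints).
31 = 7 × 4 + 3, so there are 4 full weeks plus 3 extra days.
Each full week contributes one Tuesday: 4 so far.
The 3 extra days are Tuesday, Wednesday, Thursday — 1 of them qualifies.
Total: 4 + 1 = 5.

5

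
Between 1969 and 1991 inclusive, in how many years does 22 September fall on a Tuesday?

3

Day of week of September 22 in each year:
1969: Mon, 1970: Tue ✓, 1971: Wed, 1972: Fri, 1973: Sat, 1974: Sun, 1975: Mon, 1976: Wed, 1977: Thu, 1978: Fri, 1979: Sat, 1980: Mon, 1981: Tue ✓, 1982: Wed, 1983: Thu, 1984: Sat, 1985: Sun, 1986: Mon, 1987: Tue ✓, 1988: Thu, 1989: Fri, 1990: Sat, 1991: Sun
Tuesdays: 1970, 1981, 1987.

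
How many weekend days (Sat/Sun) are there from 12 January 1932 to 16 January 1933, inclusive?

106

12 January 1932 is a Tuesday.
That's 371 days from start to end, counting both.
371 = 7 × 53, so the span is exactly 53 full weeks.
Each full week contributes 2 weekend days (Sat, Sun): 53 × 2 = 106.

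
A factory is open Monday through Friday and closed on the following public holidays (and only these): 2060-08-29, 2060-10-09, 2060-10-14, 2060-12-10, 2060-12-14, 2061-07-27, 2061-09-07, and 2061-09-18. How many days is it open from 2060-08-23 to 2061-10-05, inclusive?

288

2060-08-23 is a Monday.
From 2060-08-23 to 2061-10-05 is 409 days inclusive.
409 = 7 × 58 + 3, so there are 58 full weeks plus 3 extra days.
Each full week contributes 5 weekdays (Mon–Fri): 58 × 5 = 290.
The 3 extra days are Mon, Tue, Wed — 3 of them qualify.
Total: 290 + 3 = 293.
Holidays: 2060-08-29 (Sun); 2060-10-09 (Sat); 2060-10-14 (Thu); 2060-12-10 (Fri); 2060-12-14 (Tue); 2061-07-27 (Wed); 2061-09-07 (Wed); 2061-09-18 (Sun).
5 of the 8 holidays fall on weekdays; the rest are weekends and were already excluded.
Business days: 293 − 5 = 288.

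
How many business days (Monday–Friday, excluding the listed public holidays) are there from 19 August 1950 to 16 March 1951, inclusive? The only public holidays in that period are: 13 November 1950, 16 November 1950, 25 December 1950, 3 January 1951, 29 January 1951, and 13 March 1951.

19 August 1950 is a Saturday.
That's 210 days from start to end, counting both.
210 = 7 × 30, so the span is exactly 30 full weeks.
Each full week contributes 5 weekdays (Mon–Fri): 30 × 5 = 150.
Holidays: 13 November 1950 (Mon); 16 November 1950 (Thu); 25 December 1950 (Mon); 3 January 1951 (Wed); 29 January 1951 (Mon); 13 March 1951 (Tue).
All 6 holidays fall on weekdays, so subtract 6.
Business days: 150 − 6 = 144.

144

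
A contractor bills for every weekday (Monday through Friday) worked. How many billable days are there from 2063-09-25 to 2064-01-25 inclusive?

89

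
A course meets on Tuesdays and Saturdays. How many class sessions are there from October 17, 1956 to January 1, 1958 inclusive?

126

October 17, 1956 is a Wednesday.
That's 442 days from start to end, counting both.
442 = 7 × 63 + 1, so there are 63 full weeks plus 1 extra day.
Each full week contributes 2 days from the set (Tue, Sat): 63 × 2 = 126.
The 1 extra day is Wednesday — none qualify.
Total: 126 + 0 = 126.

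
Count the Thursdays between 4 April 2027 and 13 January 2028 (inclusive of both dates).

4 April 2027 is a Sunday.
From 4 April 2027 to 13 January 2028 is 285 days inclusive.
285 = 7 × 40 + 5, so there are 40 full weeks plus 5 extra days.
Each full week contributes one Thursday: 40 so far.
The 5 extra days are Sunday, Monday, Tuesday, Wednesday, Thursday — 1 of them qualifies.
Total: 40 + 1 = 41.

41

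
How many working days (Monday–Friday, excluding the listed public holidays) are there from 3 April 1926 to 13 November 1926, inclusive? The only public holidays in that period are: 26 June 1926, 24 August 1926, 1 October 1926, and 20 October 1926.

3 April 1926 is a Saturday.
The range spans 225 days (inclusive of both endpoints).
225 = 7 × 32 + 1, so there are 32 full weeks plus 1 extra day.
Each full week contributes 5 weekdays (Mon–Fri): 32 × 5 = 160.
The 1 extra day is Saturday — none qualify.
Total: 160 + 0 = 160.
Holidays: 26 June 1926 (Sat); 24 August 1926 (Tue); 1 October 1926 (Fri); 20 October 1926 (Wed).
3 of the 4 holidays fall on weekdays; the rest are weekends and were already excluded.
Business days: 160 − 3 = 157.

157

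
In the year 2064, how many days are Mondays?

52

Jan 1, 2064 is a Tuesday.
That's 366 days from start to end, counting both.
366 = 7 × 52 + 2, so there are 52 full weeks plus 2 extra days.
Each full week contributes one Monday: 52 so far.
The 2 extra days are Tuesday, Wednesday — none qualify.
Total: 52 + 0 = 52.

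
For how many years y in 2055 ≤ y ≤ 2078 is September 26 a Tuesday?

Day of week of September 26 in each year:
2055: Sun, 2056: Tue ✓, 2057: Wed, 2058: Thu, 2059: Fri, 2060: Sun, 2061: Mon, 2062: Tue ✓, 2063: Wed, 2064: Fri, 2065: Sat, 2066: Sun, 2067: Mon, 2068: Wed, 2069: Thu, 2070: Fri, 2071: Sat, 2072: Mon, 2073: Tue ✓, 2074: Wed, 2075: Thu, 2076: Sat, 2077: Sun, 2078: Mon
Tuesdays: 2056, 2062, 2073.

3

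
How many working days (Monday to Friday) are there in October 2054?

1 October 2054 is a Thursday.
That's 31 days from start to end, counting both.
31 = 7 × 4 + 3, so there are 4 full weeks plus 3 extra days.
Each full week contributes 5 weekdays (Mon–Fri): 4 × 5 = 20.
The 3 extra days are Thursday, Friday, Saturday — 2 of them qualify.
Total: 20 + 2 = 22.

22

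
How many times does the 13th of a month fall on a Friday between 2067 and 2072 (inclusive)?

11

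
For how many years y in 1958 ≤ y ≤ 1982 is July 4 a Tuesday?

Day of week of July 4 in each year:
1958: Fri, 1959: Sat, 1960: Mon, 1961: Tue ✓, 1962: Wed, 1963: Thu, 1964: Sat, 1965: Sun, 1966: Mon, 1967: Tue ✓, 1968: Thu, 1969: Fri, 1970: Sat, 1971: Sun, 1972: Tue ✓, 1973: Wed, 1974: Thu, 1975: Fri, 1976: Sun, 1977: Mon, 1978: Tue ✓, 1979: Wed, 1980: Fri, 1981: Sat, 1982: Sun
Tuesdays: 1961, 1967, 1972, 1978.

4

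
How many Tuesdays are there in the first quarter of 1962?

1 January 1962 is a Monday.
From 1 January 1962 to 31 March 1962 is 90 days inclusive.
90 = 7 × 12 + 6, so there are 12 full weeks plus 6 extra days.
Each full week contributes one Tuesday: 12 so far.
The 6 extra days are Monday, Tuesday, Wednesday, Thursday, Friday, Saturday — 1 of them qualifies.
Total: 12 + 1 = 13.

13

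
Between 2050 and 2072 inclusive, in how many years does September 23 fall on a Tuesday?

4

Day of week of September 23 in each year:
2050: Fri, 2051: Sat, 2052: Mon, 2053: Tue ✓, 2054: Wed, 2055: Thu, 2056: Sat, 2057: Sun, 2058: Mon, 2059: Tue ✓, 2060: Thu, 2061: Fri, 2062: Sat, 2063: Sun, 2064: Tue ✓, 2065: Wed, 2066: Thu, 2067: Fri, 2068: Sun, 2069: Mon, 2070: Tue ✓, 2071: Wed, 2072: Fri
Tuesdays: 2053, 2059, 2064, 2070.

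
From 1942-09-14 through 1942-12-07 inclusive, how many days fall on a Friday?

12 Fridays

1942-09-14 is a Monday.
The range spans 85 days (inclusive of both endpoints).
85 = 7 × 12 + 1, so there are 12 full weeks plus 1 extra day.
Each full week contributes one Friday: 12 so far.
The 1 extra day is Mon — none qualify.
Total: 12 + 0 = 12.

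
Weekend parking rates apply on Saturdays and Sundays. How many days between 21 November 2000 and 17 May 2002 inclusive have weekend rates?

154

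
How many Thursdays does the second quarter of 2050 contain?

1 April 2050 is a Friday.
From 1 April 2050 to 30 June 2050 is 91 days inclusive.
91 = 7 × 13, so the span is exactly 13 full weeks.
Each full week contributes one Thursday: 13 so far.
Total: 13.

13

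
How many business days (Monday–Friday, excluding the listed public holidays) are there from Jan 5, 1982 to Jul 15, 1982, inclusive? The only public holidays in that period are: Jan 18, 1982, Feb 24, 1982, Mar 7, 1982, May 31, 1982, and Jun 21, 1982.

134 business days

Jan 5, 1982 is a Tuesday.
From Jan 5, 1982 to Jul 15, 1982 is 192 days inclusive.
192 = 7 × 27 + 3, so there are 27 full weeks plus 3 extra days.
Each full week contributes 5 weekdays (Mon–Fri): 27 × 5 = 135.
The 3 extra days are Tue, Wed, Thu — 3 of them qualify.
Total: 135 + 3 = 138.
Holidays: Jan 18, 1982 (Mon); Feb 24, 1982 (Wed); Mar 7, 1982 (Sun); May 31, 1982 (Mon); Jun 21, 1982 (Mon).
4 of the 5 holidays fall on weekdays; the rest are weekends and were already excluded.
Business days: 138 − 4 = 134.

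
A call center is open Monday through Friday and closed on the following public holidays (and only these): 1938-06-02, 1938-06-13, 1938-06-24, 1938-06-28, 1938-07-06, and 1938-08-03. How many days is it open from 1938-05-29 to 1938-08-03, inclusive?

42 working days

1938-05-29 is a Sunday.
That's 67 days from start to end, counting both.
67 = 7 × 9 + 4, so there are 9 full weeks plus 4 extra days.
Each full week contributes 5 weekdays (Mon–Fri): 9 × 5 = 45.
The 4 extra days are Sunday, Monday, Tuesday, Wednesday — 3 of them qualify.
Total: 45 + 3 = 48.
Holidays: 1938-06-02 (Thu); 1938-06-13 (Mon); 1938-06-24 (Fri); 1938-06-28 (Tue); 1938-07-06 (Wed); 1938-08-03 (Wed).
All 6 holidays fall on weekdays, so subtract 6.
Business days: 48 − 6 = 42.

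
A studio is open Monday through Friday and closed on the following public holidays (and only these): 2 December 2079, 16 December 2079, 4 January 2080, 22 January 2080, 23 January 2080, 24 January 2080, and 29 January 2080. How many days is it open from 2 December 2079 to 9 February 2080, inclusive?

45 working days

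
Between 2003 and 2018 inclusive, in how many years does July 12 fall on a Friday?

1

Day of week of July 12 in each year:
2003: Sat, 2004: Mon, 2005: Tue, 2006: Wed, 2007: Thu, 2008: Sat, 2009: Sun, 2010: Mon, 2011: Tue, 2012: Thu, 2013: Fri ✓, 2014: Sat, 2015: Sun, 2016: Tue, 2017: Wed, 2018: Thu
Fridays: 2013.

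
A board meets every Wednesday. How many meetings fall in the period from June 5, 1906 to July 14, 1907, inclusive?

58

June 5, 1906 is a Tuesday.
The range spans 405 days (inclusive of both endpoints).
405 = 7 × 57 + 6, so there are 57 full weeks plus 6 extra days.
Each full week contributes one Wednesday: 57 so far.
The 6 extra days are Tuesday, Wednesday, Thursday, Friday, Saturday, Sunday — 1 of them qualifies.
Total: 57 + 1 = 58.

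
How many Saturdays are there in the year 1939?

1939-01-01 is a Sunday.
That's 365 days from start to end, counting both.
365 = 7 × 52 + 1, so there are 52 full weeks plus 1 extra day.
Each full week contributes one Saturday: 52 so far.
The 1 extra day is Sun — none qualify.
Total: 52 + 0 = 52.

52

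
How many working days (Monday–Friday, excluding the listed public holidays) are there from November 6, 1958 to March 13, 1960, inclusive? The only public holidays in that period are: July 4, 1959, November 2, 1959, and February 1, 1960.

November 6, 1958 is a Thursday.
That's 494 days from start to end, counting both.
494 = 7 × 70 + 4, so there are 70 full weeks plus 4 extra days.
Each full week contributes 5 weekdays (Mon–Fri): 70 × 5 = 350.
The 4 extra days are Thu, Fri, Sat, Sun — 2 of them qualify.
Total: 350 + 2 = 352.
Holidays: July 4, 1959 (Sat); November 2, 1959 (Mon); February 1, 1960 (Mon).
2 of the 3 holidays fall on weekdays; the rest are weekends and were already excluded.
Business days: 352 − 2 = 350.

350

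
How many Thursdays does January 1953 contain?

1 January 1953 is a Thursday.
From 1 January 1953 to 31 January 1953 is 31 days inclusive.
31 = 7 × 4 + 3, so there are 4 full weeks plus 3 extra days.
Each full week contributes one Thursday: 4 so far.
The 3 extra days are Thu, Fri, Sat — 1 of them qualifies.
Total: 4 + 1 = 5.

5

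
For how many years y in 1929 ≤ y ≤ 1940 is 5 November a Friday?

1

Day of week of November 5 in each year:
1929: Tue, 1930: Wed, 1931: Thu, 1932: Sat, 1933: Sun, 1934: Mon, 1935: Tue, 1936: Thu, 1937: Fri ✓, 1938: Sat, 1939: Sun, 1940: Tue
Fridays: 1937.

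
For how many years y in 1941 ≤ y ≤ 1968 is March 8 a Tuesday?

Day of week of March 8 in each year:
1941: Sat, 1942: Sun, 1943: Mon, 1944: Wed, 1945: Thu, 1946: Fri, 1947: Sat, 1948: Mon, 1949: Tue ✓, 1950: Wed, 1951: Thu, 1952: Sat, 1953: Sun, 1954: Mon, 1955: Tue ✓, 1956: Thu, 1957: Fri, 1958: Sat, 1959: Sun, 1960: Tue ✓, 1961: Wed, 1962: Thu, 1963: Fri, 1964: Sun, 1965: Mon, 1966: Tue ✓, 1967: Wed, 1968: Fri
Tuesdays: 1949, 1955, 1960, 1966.

4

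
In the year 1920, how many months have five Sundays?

4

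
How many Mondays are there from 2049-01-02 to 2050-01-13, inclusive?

54

2049-01-02 is a Saturday.
From 2049-01-02 to 2050-01-13 is 377 days inclusive.
377 = 7 × 53 + 6, so there are 53 full weeks plus 6 extra days.
Each full week contributes one Monday: 53 so far.
The 6 extra days are Saturday, Sunday, Monday, Tuesday, Wednesday, Thursday — 1 of them qualifies.
Total: 53 + 1 = 54.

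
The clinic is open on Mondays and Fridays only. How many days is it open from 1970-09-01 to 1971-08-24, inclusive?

1970-09-01 is a Tuesday.
That's 358 days from start to end, counting both.
358 = 7 × 51 + 1, so there are 51 full weeks plus 1 extra day.
Each full week contributes 2 days from the set (Mon, Fri): 51 × 2 = 102.
The 1 extra day is Tue — none qualify.
Total: 102 + 0 = 102.

102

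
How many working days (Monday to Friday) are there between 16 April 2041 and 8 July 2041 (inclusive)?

16 April 2041 is a Tuesday.
That's 84 days from start to end, counting both.
84 = 7 × 12, so the span is exactly 12 full weeks.
Each full week contributes 5 weekdays (Mon–Fri): 12 × 5 = 60.
Total: 60.

60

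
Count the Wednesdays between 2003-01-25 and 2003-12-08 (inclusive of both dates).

2003-01-25 is a Saturday.
From 2003-01-25 to 2003-12-08 is 318 days inclusive.
318 = 7 × 45 + 3, so there are 45 full weeks plus 3 extra days.
Each full week contributes one Wednesday: 45 so far.
The 3 extra days are Sat, Sun, Mon — none qualify.
Total: 45 + 0 = 45.

45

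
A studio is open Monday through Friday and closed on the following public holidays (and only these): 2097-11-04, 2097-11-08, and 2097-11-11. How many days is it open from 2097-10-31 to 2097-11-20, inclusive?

2097-10-31 is a Thursday.
That's 21 days from start to end, counting both.
21 = 7 × 3, so the span is exactly 3 full weeks.
Each full week contributes 5 weekdays (Mon–Fri): 3 × 5 = 15.
Holidays: 2097-11-04 (Mon); 2097-11-08 (Fri); 2097-11-11 (Mon).
All 3 holidays fall on weekdays, so subtract 3.
Business days: 15 − 3 = 12.

12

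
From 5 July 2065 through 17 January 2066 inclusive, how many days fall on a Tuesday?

28

5 July 2065 is a Sunday.
That's 197 days from start to end, counting both.
197 = 7 × 28 + 1, so there are 28 full weeks plus 1 extra day.
Each full week contributes one Tuesday: 28 so far.
The 1 extra day is Sunday — none qualify.
Total: 28 + 0 = 28.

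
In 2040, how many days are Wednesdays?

1 January 2040 is a Sunday.
The range spans 366 days (inclusive of both endpoints).
366 = 7 × 52 + 2, so there are 52 full weeks plus 2 extra days.
Each full week contributes one Wednesday: 52 so far.
The 2 extra days are Sun, Mon — none qualify.
Total: 52 + 0 = 52.

52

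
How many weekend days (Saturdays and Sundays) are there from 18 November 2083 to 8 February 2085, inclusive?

18 November 2083 is a Thursday.
From 18 November 2083 to 8 February 2085 is 449 days inclusive.
449 = 7 × 64 + 1, so there are 64 full weeks plus 1 extra day.
Each full week contributes 2 weekend days (Sat, Sun): 64 × 2 = 128.
The 1 extra day is Thursday — none qualify.
Total: 128 + 0 = 128.

128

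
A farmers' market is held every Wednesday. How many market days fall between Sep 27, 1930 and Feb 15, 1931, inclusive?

20

Sep 27, 1930 is a Saturday.
The range spans 142 days (inclusive of both endpoints).
142 = 7 × 20 + 2, so there are 20 full weeks plus 2 extra days.
Each full week contributes one Wednesday: 20 so far.
The 2 extra days are Saturday, Sunday — none qualify.
Total: 20 + 0 = 20.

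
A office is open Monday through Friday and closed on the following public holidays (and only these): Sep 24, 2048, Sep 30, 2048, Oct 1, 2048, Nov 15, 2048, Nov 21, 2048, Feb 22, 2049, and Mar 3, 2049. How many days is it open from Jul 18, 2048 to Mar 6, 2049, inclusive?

160 working days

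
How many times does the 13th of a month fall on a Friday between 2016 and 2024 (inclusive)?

Friday-the-13ths by year:
2016: May
2017: Jan, Oct
2018: Apr, Jul
2019: Sep, Dec
2020: Mar, Nov
2021: Aug
2022: May
2023: Jan, Oct
2024: Sep, Dec

15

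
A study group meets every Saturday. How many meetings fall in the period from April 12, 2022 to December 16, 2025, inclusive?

April 12, 2022 is a Tuesday.
That's 1345 days from start to end, counting both.
1345 = 7 × 192 + 1, so there are 192 full weeks plus 1 extra day.
Each full week contributes one Saturday: 192 so far.
The 1 extra day is Tuesday — none qualify.
Total: 192 + 0 = 192.

192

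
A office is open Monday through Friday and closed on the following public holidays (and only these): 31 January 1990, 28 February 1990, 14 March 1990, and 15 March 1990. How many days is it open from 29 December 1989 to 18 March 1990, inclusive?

52

29 December 1989 is a Friday.
That's 80 days from start to end, counting both.
80 = 7 × 11 + 3, so there are 11 full weeks plus 3 extra days.
Each full week contributes 5 weekdays (Mon–Fri): 11 × 5 = 55.
The 3 extra days are Friday, Saturday, Sunday — 1 of them qualifies.
Total: 55 + 1 = 56.
Holidays: 31 January 1990 (Wed); 28 February 1990 (Wed); 14 March 1990 (Wed); 15 March 1990 (Thu).
All 4 holidays fall on weekdays, so subtract 4.
Business days: 56 − 4 = 52.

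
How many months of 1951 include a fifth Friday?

4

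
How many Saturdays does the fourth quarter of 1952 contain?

13

1952-10-01 is a Wednesday.
That's 92 days from start to end, counting both.
92 = 7 × 13 + 1, so there are 13 full weeks plus 1 extra day.
Each full week contributes one Saturday: 13 so far.
The 1 extra day is Wed — none qualify.
Total: 13 + 0 = 13.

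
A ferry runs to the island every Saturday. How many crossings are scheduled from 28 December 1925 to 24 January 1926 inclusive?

28 December 1925 is a Monday.
That's 28 days from start to end, counting both.
28 = 7 × 4, so the span is exactly 4 full weeks.
Each full week contributes one Saturday: 4 so far.

4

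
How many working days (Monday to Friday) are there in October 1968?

23

Oct 1, 1968 is a Tuesday.
That's 31 days from start to end, counting both.
31 = 7 × 4 + 3, so there are 4 full weeks plus 3 extra days.
Each full week contributes 5 weekdays (Mon–Fri): 4 × 5 = 20.
The 3 extra days are Tue, Wed, Thu — 3 of them qualify.
Total: 20 + 3 = 23.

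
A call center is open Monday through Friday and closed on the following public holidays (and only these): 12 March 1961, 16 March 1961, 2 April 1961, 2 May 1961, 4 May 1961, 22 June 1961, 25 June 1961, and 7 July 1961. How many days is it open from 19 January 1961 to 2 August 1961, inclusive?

135

19 January 1961 is a Thursday.
That's 196 days from start to end, counting both.
196 = 7 × 28, so the span is exactly 28 full weeks.
Each full week contributes 5 weekdays (Mon–Fri): 28 × 5 = 140.
Holidays: 12 March 1961 (Sun); 16 March 1961 (Thu); 2 April 1961 (Sun); 2 May 1961 (Tue); 4 May 1961 (Thu); 22 June 1961 (Thu); 25 June 1961 (Sun); 7 July 1961 (Fri).
5 of the 8 holidays fall on weekdays; the rest are weekends and were already excluded.
Business days: 140 − 5 = 135.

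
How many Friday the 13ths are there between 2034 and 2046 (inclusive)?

Friday-the-13ths by year:
2034: Jan, Oct
2035: Apr, Jul
2036: Jun
2037: Feb, Mar, Nov
2038: Aug
2039: May
2040: Jan, Apr, Jul
2041: Sep, Dec
2042: Jun
2043: Feb, Mar, Nov
2044: May
2045: Jan, Oct
2046: Apr, Jul

24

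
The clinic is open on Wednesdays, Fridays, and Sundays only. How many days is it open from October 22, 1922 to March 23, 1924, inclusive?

223

October 22, 1922 is a Sunday.
That's 519 days from start to end, counting both.
519 = 7 × 74 + 1, so there are 74 full weeks plus 1 extra day.
Each full week contributes 3 days from the set (Wed, Fri, Sun): 74 × 3 = 222.
The 1 extra day is Sun — 1 of them qualifies.
Total: 222 + 1 = 223.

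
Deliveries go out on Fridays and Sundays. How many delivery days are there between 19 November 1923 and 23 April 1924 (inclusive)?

44

19 November 1923 is a Monday.
That's 157 days from start to end, counting both.
157 = 7 × 22 + 3, so there are 22 full weeks plus 3 extra days.
Each full week contributes 2 days from the set (Fri, Sun): 22 × 2 = 44.
The 3 extra days are Mon, Tue, Wed — none qualify.
Total: 44 + 0 = 44.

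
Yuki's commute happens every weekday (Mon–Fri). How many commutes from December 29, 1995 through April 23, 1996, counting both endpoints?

83 weekdays

December 29, 1995 is a Friday.
That's 117 days from start to end, counting both.
117 = 7 × 16 + 5, so there are 16 full weeks plus 5 extra days.
Each full week contributes 5 weekdays (Mon–Fri): 16 × 5 = 80.
The 5 extra days are Friday, Saturday, Sunday, Monday, Tuesday — 3 of them qualify.
Total: 80 + 3 = 83.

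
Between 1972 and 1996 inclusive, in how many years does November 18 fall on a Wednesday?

Day of week of November 18 in each year:
1972: Sat, 1973: Sun, 1974: Mon, 1975: Tue, 1976: Thu, 1977: Fri, 1978: Sat, 1979: Sun, 1980: Tue, 1981: Wed ✓, 1982: Thu, 1983: Fri, 1984: Sun, 1985: Mon, 1986: Tue, 1987: Wed ✓, 1988: Fri, 1989: Sat, 1990: Sun, 1991: Mon, 1992: Wed ✓, 1993: Thu, 1994: Fri, 1995: Sat, 1996: Mon
Wednesdays: 1981, 1987, 1992.

3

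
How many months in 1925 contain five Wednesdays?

A month has five Wednesdays exactly when Wednesday falls within its first (length − 28) days.
Jan: 31 days, starts Thu → 5 of Thu, Fri, Sat
Feb: 28 days, starts Sun → 5 of (none)
Mar: 31 days, starts Sun → 5 of Sun, Mon, Tue
Apr: 30 days, starts Wed → 5 of Wed, Thu ✓
May: 31 days, starts Fri → 5 of Fri, Sat, Sun
Jun: 30 days, starts Mon → 5 of Mon, Tue
Jul: 31 days, starts Wed → 5 of Wed, Thu, Fri ✓
Aug: 31 days, starts Sat → 5 of Sat, Sun, Mon
Sep: 30 days, starts Tue → 5 of Tue, Wed ✓
Oct: 31 days, starts Thu → 5 of Thu, Fri, Sat
Nov: 30 days, starts Sun → 5 of Sun, Mon
Dec: 31 days, starts Tue → 5 of Tue, Wed, Thu ✓
Months with five Wednesdays: Apr, Jul, Sep, Dec.

4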